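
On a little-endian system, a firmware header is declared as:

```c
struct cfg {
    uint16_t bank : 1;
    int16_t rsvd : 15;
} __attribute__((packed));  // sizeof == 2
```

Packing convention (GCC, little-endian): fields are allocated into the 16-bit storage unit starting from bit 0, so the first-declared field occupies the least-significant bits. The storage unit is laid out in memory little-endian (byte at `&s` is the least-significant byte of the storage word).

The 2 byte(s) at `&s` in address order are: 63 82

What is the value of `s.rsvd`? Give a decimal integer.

[0]=0x63 [1]=0x82 (little-endian) → word 0x8263
bank:1 @ bit 0 → (0x8263>>0)&0x1 = 0x1
rsvd:15 @ bit 1 → (0x8263>>1)&0x7fff = 0x4131  ←
rsvd signed 15b, MSB=1: 16689 - 32768 = -16079

-16079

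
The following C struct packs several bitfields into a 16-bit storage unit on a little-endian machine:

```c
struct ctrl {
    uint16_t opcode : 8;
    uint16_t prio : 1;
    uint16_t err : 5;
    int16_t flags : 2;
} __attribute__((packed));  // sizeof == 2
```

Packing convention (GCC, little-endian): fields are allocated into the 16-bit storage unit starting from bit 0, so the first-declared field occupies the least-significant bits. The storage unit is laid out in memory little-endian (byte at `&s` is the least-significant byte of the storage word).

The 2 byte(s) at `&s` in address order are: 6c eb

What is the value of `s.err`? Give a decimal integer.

21

[0]=0x6c [1]=0xeb (little-endian) → word 0xeb6c
opcode:8 @ bit 0 → (0xeb6c>>0)&0xff = 0x6c
prio:1 @ bit 8 → (0xeb6c>>8)&0x1 = 0x1
err:5 @ bit 9 → (0xeb6c>>9)&0x1f = 0x15  ←
flags:2 @ bit 14 → (0xeb6c>>14)&0x3 = 0x3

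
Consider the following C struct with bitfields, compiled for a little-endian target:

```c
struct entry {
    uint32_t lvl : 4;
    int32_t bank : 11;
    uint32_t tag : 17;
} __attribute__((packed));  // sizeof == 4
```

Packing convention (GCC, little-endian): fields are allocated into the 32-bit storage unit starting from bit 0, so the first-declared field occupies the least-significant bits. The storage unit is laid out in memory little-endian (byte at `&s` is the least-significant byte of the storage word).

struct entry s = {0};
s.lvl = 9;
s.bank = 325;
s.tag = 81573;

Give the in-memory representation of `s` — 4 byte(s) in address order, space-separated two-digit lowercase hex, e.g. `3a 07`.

59 94 52 9f

[0+:4] lvl=9 & 0xf = 0x9; word=0x00000009
[4+:11] bank=325 & 0x7ff = 0x145; word=0x00001459
[15+:17] tag=81573 & 0x1ffff = 0x13ea5; word=0x9f529459
word = 0x9f529459 → little-endian bytes:
  [0]=0x59  [1]=0x94  [2]=0x52  [3]=0x9f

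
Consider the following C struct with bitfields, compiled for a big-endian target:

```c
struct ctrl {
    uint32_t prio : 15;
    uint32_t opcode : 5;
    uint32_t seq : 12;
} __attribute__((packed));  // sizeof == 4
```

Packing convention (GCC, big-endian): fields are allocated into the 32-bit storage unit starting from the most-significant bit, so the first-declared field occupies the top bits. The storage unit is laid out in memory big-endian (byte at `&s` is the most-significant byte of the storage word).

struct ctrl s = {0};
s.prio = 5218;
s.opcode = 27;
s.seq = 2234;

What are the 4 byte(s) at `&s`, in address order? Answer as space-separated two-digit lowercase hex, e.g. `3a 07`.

28 c5 b8 ba

[17+:15] prio=5218 & 0x7fff = 0x1462; word=0x28c40000
[12+:5] opcode=27 & 0x1f = 0x1b; word=0x28c5b000
[0+:12] seq=2234 & 0xfff = 0x8ba; word=0x28c5b8ba
word = 0x28c5b8ba → big-endian bytes:
  [0]=0x28  [1]=0xc5  [2]=0xb8  [3]=0xba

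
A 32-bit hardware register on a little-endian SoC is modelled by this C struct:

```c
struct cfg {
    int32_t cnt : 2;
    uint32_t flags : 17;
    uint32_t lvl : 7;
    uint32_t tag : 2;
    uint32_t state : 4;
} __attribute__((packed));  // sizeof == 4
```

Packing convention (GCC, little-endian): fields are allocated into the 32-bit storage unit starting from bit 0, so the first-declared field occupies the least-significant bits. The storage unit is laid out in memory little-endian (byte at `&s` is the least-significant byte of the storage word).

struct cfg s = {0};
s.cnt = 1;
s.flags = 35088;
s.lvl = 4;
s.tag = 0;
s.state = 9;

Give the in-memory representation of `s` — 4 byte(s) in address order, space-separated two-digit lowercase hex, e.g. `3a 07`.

cnt:2 = 1 → 0x1 << 0 → word 0x00000001
flags:17 = 35088 → 0x8910 << 2 → word 0x00022441
lvl:7 = 4 → 0x4 << 19 → word 0x00222441
tag:2 = 0 → 0x0 << 26 → word 0x00222441
state:4 = 9 → 0x9 << 28 → word 0x90222441
word = 0x90222441 → little-endian bytes:
  [0]=0x41  [1]=0x24  [2]=0x22  [3]=0x90

41 24 22 90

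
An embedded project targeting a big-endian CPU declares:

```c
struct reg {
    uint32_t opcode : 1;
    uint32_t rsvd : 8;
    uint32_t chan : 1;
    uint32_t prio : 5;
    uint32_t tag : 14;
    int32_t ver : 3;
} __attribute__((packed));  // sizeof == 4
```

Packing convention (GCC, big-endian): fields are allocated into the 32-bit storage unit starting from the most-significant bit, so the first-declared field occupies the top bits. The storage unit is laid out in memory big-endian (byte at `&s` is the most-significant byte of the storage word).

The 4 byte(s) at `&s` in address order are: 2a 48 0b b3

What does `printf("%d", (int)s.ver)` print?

[0]=0x2a [1]=0x48 [2]=0x0b [3]=0xb3 (big-endian) → word 0x2a480bb3
opcode:1 @ bit 31 → (0x2a480bb3>>31)&0x1 = 0x0
rsvd:8 @ bit 23 → (0x2a480bb3>>23)&0xff = 0x54
chan:1 @ bit 22 → (0x2a480bb3>>22)&0x1 = 0x1
prio:5 @ bit 17 → (0x2a480bb3>>17)&0x1f = 0x4
tag:14 @ bit 3 → (0x2a480bb3>>3)&0x3fff = 0x176
ver:3 @ bit 0 → (0x2a480bb3>>0)&0x7 = 0x3  ←
ver signed 3b, MSB=0: value = 3

3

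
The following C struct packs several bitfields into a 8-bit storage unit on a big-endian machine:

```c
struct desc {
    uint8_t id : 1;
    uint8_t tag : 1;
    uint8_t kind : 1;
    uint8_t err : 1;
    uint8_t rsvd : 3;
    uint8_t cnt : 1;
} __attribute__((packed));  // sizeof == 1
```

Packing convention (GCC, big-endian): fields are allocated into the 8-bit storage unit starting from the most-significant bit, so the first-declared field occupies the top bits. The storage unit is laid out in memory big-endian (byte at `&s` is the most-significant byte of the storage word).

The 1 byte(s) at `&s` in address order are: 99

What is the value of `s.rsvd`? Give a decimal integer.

[0]=0x99 (big-endian) → word 0x99
id:1 @ bit 7 → (0x99>>7)&0x1 = 0x1
tag:1 @ bit 6 → (0x99>>6)&0x1 = 0x0
kind:1 @ bit 5 → (0x99>>5)&0x1 = 0x0
err:1 @ bit 4 → (0x99>>4)&0x1 = 0x1
rsvd:3 @ bit 1 → (0x99>>1)&0x7 = 0x4  ←
cnt:1 @ bit 0 → (0x99>>0)&0x1 = 0x1

4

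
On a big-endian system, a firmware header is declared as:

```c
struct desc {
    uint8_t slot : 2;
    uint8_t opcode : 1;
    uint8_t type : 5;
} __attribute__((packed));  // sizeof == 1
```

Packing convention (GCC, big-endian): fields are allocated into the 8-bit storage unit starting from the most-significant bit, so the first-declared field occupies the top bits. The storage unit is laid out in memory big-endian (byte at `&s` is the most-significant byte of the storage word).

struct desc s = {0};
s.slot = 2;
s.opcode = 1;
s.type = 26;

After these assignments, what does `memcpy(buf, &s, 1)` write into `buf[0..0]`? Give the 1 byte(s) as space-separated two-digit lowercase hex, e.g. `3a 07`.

ba

slot (2b) val=2 bits=0x2 at bit 6: 0x80
opcode (1b) val=1 bits=0x1 at bit 5: 0xa0
type (5b) val=26 bits=0x1a at bit 0: 0xba
word = 0xba → big-endian bytes:
  [0]=0xba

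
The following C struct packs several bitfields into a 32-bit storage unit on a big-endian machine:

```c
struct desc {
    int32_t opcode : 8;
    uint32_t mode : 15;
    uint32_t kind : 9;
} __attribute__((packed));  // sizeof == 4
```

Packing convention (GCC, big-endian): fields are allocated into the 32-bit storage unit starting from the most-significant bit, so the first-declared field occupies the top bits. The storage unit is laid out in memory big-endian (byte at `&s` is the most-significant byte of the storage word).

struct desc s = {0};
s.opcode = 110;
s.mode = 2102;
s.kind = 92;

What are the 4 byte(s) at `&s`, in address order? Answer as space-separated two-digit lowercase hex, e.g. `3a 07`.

[24+:8] opcode=110 & 0xff = 0x6e; word=0x6e000000
[9+:15] mode=2102 & 0x7fff = 0x836; word=0x6e106c00
[0+:9] kind=92 & 0x1ff = 0x5c; word=0x6e106c5c
word = 0x6e106c5c → big-endian bytes:
  [0]=0x6e  [1]=0x10  [2]=0x6c  [3]=0x5c

6e 10 6c 5c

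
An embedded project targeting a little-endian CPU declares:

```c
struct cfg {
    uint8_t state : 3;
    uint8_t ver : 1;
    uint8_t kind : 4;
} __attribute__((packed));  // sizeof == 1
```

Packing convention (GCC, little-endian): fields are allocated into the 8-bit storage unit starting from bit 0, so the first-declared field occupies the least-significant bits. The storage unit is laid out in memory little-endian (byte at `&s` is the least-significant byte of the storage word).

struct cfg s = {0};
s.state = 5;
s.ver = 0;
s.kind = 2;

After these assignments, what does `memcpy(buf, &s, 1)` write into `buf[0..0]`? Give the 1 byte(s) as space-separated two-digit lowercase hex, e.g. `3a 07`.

25

[0+:3] state=5 & 0x7 = 0x5; word=0x05
[3+:1] ver=0 & 0x1 = 0x0; word=0x05
[4+:4] kind=2 & 0xf = 0x2; word=0x25
word = 0x25 → little-endian bytes:
  [0]=0x25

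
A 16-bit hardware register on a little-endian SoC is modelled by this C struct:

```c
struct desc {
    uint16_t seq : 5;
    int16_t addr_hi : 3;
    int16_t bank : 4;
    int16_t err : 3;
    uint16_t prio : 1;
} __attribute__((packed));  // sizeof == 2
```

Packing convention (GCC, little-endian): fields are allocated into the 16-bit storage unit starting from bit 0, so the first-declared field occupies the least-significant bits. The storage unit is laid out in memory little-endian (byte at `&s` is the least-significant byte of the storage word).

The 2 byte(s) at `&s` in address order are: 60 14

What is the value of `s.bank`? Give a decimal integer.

[0]=0x60 [1]=0x14 (little-endian) → word 0x1460
seq [0+:5] = (word>>0) & 0x1f = 0
addr_hi [5+:3] = (word>>5) & 0x7 = 3
bank [8+:4] = (word>>8) & 0xf = 4  ←
err [12+:3] = (word>>12) & 0x7 = 1
prio [15+:1] = (word>>15) & 0x1 = 0
bank signed 4b, MSB=0: value = 4

4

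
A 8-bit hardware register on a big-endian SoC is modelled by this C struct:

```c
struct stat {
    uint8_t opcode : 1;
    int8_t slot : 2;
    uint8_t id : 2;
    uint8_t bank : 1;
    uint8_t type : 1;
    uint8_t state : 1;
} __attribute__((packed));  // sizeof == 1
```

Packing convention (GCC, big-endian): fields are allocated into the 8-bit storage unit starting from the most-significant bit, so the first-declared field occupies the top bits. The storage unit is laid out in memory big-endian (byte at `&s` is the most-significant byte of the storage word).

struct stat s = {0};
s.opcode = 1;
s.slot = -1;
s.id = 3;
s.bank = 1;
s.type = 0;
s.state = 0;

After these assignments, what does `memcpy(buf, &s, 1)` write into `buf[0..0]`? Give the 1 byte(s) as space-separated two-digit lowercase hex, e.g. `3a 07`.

fc

opcode (1b) val=1 bits=0x1 at bit 7: 0x80
slot (2b) val=-1 bits=0x3 at bit 5: 0xe0
id (2b) val=3 bits=0x3 at bit 3: 0xf8
bank (1b) val=1 bits=0x1 at bit 2: 0xfc
type (1b) val=0 bits=0x0 at bit 1: 0xfc
state (1b) val=0 bits=0x0 at bit 0: 0xfc
word = 0xfc → big-endian bytes:
  [0]=0xfc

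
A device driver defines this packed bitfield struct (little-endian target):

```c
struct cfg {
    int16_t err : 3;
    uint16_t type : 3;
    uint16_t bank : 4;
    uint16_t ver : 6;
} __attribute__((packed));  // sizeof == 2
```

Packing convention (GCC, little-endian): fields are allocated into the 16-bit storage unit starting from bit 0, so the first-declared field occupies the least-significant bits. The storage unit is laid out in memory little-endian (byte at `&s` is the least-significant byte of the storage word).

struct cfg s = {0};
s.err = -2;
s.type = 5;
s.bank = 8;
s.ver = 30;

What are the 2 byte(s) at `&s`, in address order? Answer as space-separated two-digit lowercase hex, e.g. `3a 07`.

err:3 = -2 → 0x6 << 0 → word 0x0006
type:3 = 5 → 0x5 << 3 → word 0x002e
bank:4 = 8 → 0x8 << 6 → word 0x022e
ver:6 = 30 → 0x1e << 10 → word 0x7a2e
word = 0x7a2e → little-endian bytes:
  [0]=0x2e  [1]=0x7a

2e 7a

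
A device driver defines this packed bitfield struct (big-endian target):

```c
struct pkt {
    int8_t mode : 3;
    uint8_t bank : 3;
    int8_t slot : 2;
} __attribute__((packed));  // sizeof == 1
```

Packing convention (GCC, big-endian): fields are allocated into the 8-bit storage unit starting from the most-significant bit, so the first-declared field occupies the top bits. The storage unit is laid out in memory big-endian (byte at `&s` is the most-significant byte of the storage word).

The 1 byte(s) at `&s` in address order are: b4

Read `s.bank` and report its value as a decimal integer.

[0]=0xb4 (big-endian) → word 0xb4
mode:3 @ bit 5 → (0xb4>>5)&0x7 = 0x5
bank:3 @ bit 2 → (0xb4>>2)&0x7 = 0x5  ←
slot:2 @ bit 0 → (0xb4>>0)&0x3 = 0x0

5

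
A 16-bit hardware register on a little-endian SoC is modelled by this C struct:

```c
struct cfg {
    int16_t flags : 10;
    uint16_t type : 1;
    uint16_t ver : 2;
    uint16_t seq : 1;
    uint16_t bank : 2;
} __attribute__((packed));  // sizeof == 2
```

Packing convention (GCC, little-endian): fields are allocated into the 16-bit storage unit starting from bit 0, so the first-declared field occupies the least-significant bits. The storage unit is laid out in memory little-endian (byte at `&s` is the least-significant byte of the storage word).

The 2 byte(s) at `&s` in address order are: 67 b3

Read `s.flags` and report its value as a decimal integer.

[0]=0x67 [1]=0xb3 (little-endian) → word 0xb367
flags:10 @ bit 0 → (0xb367>>0)&0x3ff = 0x367  ←
type:1 @ bit 10 → (0xb367>>10)&0x1 = 0x0
ver:2 @ bit 11 → (0xb367>>11)&0x3 = 0x2
seq:1 @ bit 13 → (0xb367>>13)&0x1 = 0x1
bank:2 @ bit 14 → (0xb367>>14)&0x3 = 0x2
flags signed 10b, MSB=1: 871 - 1024 = -153

-153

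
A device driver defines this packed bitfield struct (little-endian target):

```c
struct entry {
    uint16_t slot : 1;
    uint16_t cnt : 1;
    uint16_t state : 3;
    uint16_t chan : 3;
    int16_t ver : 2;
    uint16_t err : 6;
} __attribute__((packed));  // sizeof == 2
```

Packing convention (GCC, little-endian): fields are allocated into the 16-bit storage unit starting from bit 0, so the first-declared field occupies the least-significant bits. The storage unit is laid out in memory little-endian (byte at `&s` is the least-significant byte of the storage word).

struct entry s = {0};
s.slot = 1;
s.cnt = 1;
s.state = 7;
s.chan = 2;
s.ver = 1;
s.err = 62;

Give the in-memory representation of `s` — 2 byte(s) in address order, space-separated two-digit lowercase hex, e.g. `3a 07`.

slot:1 = 1 → 0x1 << 0 → word 0x0001
cnt:1 = 1 → 0x1 << 1 → word 0x0003
state:3 = 7 → 0x7 << 2 → word 0x001f
chan:3 = 2 → 0x2 << 5 → word 0x005f
ver:2 = 1 → 0x1 << 8 → word 0x015f
err:6 = 62 → 0x3e << 10 → word 0xf95f
word = 0xf95f → little-endian bytes:
  [0]=0x5f  [1]=0xf9

5f f9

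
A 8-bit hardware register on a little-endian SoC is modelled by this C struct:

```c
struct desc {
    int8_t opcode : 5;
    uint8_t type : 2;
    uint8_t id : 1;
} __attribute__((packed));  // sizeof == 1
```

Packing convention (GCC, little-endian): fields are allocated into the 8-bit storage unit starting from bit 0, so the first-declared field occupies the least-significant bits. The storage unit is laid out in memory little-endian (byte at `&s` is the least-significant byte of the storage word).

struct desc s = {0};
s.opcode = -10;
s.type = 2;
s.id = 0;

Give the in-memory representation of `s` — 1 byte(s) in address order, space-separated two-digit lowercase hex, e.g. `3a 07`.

opcode:5 = -10 → 0x16 << 0 → word 0x16
type:2 = 2 → 0x2 << 5 → word 0x56
id:1 = 0 → 0x0 << 7 → word 0x56
word = 0x56 → little-endian bytes:
  [0]=0x56

56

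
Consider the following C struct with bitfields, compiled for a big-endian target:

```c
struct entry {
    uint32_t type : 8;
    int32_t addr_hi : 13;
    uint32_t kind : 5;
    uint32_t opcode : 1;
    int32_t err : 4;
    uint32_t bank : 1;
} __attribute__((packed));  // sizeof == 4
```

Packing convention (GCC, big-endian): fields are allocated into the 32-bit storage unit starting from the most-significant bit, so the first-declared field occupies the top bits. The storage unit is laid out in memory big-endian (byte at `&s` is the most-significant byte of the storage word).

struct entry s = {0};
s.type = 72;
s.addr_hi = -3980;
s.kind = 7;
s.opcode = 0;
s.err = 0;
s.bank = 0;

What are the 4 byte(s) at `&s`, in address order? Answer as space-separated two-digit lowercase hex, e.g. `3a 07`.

type:8 = 72 → 0x48 << 24 → word 0x48000000
addr_hi:13 = -3980 → 0x1074 << 11 → word 0x4883a000
kind:5 = 7 → 0x7 << 6 → word 0x4883a1c0
opcode:1 = 0 → 0x0 << 5 → word 0x4883a1c0
err:4 = 0 → 0x0 << 1 → word 0x4883a1c0
bank:1 = 0 → 0x0 << 0 → word 0x4883a1c0
word = 0x4883a1c0 → big-endian bytes:
  [0]=0x48  [1]=0x83  [2]=0xa1  [3]=0xc0

48 83 a1 c0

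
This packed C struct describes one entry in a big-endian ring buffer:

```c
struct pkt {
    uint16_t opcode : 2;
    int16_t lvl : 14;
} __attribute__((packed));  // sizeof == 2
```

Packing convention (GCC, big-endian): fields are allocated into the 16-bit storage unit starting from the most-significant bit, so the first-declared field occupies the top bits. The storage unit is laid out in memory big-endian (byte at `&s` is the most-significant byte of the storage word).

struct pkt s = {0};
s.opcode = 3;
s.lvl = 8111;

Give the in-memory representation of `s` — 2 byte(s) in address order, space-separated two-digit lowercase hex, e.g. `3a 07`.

opcode:2 = 3 → 0x3 << 14 → word 0xc000
lvl:14 = 8111 → 0x1faf << 0 → word 0xdfaf
word = 0xdfaf → big-endian bytes:
  [0]=0xdf  [1]=0xaf

df af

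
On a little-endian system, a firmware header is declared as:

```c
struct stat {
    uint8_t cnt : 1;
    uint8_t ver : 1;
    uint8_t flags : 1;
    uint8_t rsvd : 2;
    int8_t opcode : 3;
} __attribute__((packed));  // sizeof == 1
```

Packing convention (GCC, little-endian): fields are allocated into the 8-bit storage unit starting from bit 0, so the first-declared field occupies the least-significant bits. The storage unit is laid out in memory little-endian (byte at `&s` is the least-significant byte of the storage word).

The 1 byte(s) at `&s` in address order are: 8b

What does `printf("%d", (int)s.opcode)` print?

[0]=0x8b (little-endian) → word 0x8b
cnt [0+:1] = (word>>0) & 0x1 = 1
ver [1+:1] = (word>>1) & 0x1 = 1
flags [2+:1] = (word>>2) & 0x1 = 0
rsvd [3+:2] = (word>>3) & 0x3 = 1
opcode [5+:3] = (word>>5) & 0x7 = 4  ←
opcode signed 3b, MSB=1: 4 - 8 = -4

-4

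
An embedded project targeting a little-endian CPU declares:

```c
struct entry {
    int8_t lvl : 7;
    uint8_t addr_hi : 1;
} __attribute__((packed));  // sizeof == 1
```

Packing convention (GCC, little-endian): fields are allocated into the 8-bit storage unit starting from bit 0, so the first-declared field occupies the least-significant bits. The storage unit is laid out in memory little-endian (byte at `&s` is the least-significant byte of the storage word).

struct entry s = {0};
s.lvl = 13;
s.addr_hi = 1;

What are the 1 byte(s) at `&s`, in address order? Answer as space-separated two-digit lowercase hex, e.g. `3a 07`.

[0+:7] lvl=13 & 0x7f = 0xd; word=0x0d
[7+:1] addr_hi=1 & 0x1 = 0x1; word=0x8d
word = 0x8d → little-endian bytes:
  [0]=0x8d

8d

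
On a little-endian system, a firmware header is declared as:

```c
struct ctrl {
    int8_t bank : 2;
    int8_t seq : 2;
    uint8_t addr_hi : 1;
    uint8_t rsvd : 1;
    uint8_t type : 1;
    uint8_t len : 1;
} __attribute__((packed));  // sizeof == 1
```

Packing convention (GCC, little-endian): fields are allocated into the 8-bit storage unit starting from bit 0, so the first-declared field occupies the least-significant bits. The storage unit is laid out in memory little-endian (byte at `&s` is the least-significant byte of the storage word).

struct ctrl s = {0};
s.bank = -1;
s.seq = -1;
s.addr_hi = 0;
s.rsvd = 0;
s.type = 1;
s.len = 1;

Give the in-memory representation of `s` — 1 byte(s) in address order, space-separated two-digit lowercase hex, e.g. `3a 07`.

cf

bank (2b) val=-1 bits=0x3 at bit 0: 0x03
seq (2b) val=-1 bits=0x3 at bit 2: 0x0f
addr_hi (1b) val=0 bits=0x0 at bit 4: 0x0f
rsvd (1b) val=0 bits=0x0 at bit 5: 0x0f
type (1b) val=1 bits=0x1 at bit 6: 0x4f
len (1b) val=1 bits=0x1 at bit 7: 0xcf
word = 0xcf → little-endian bytes:
  [0]=0xcf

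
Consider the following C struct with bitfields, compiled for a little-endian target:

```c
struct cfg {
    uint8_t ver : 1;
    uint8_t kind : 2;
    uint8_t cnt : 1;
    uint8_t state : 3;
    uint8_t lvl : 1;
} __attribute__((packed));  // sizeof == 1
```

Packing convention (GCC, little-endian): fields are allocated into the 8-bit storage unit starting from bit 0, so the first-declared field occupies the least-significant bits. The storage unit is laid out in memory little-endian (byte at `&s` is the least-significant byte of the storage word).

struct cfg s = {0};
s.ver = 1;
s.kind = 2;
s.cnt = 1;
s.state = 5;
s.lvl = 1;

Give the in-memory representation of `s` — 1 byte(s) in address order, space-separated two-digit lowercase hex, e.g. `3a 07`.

[0+:1] ver=1 & 0x1 = 0x1; word=0x01
[1+:2] kind=2 & 0x3 = 0x2; word=0x05
[3+:1] cnt=1 & 0x1 = 0x1; word=0x0d
[4+:3] state=5 & 0x7 = 0x5; word=0x5d
[7+:1] lvl=1 & 0x1 = 0x1; word=0xdd
word = 0xdd → little-endian bytes:
  [0]=0xdd

dd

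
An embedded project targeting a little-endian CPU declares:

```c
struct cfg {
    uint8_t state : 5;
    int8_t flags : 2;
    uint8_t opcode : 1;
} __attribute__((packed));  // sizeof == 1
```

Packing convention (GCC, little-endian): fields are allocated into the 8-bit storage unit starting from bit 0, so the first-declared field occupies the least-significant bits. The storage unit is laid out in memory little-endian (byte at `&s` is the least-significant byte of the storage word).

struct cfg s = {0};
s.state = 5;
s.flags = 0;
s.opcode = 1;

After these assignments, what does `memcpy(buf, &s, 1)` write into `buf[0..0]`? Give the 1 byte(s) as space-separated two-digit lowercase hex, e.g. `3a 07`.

[0+:5] state=5 & 0x1f = 0x5; word=0x05
[5+:2] flags=0 & 0x3 = 0x0; word=0x05
[7+:1] opcode=1 & 0x1 = 0x1; word=0x85
word = 0x85 → little-endian bytes:
  [0]=0x85

85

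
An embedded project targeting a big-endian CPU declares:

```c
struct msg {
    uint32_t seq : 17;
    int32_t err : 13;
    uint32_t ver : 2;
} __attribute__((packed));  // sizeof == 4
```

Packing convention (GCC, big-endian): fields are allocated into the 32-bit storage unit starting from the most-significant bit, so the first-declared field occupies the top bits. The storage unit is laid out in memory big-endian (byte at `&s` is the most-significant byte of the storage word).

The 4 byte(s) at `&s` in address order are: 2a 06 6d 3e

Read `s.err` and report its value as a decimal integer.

[0]=0x2a [1]=0x06 [2]=0x6d [3]=0x3e (big-endian) → word 0x2a066d3e
seq [15+:17] = (word>>15) & 0x1ffff = 21516
err [2+:13] = (word>>2) & 0x1fff = 6991  ←
ver [0+:2] = (word>>0) & 0x3 = 2
err signed 13b, MSB=1: 6991 - 8192 = -1201

-1201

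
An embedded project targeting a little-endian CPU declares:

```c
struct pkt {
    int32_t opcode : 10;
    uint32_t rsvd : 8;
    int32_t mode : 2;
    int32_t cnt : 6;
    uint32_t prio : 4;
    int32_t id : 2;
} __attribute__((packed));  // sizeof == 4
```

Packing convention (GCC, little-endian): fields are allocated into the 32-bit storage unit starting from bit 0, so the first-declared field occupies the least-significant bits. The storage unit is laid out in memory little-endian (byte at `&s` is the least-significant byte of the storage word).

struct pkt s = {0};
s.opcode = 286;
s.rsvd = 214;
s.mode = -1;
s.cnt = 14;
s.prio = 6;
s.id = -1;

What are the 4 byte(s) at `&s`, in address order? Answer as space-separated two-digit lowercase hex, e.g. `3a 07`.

[0+:10] opcode=286 & 0x3ff = 0x11e; word=0x0000011e
[10+:8] rsvd=214 & 0xff = 0xd6; word=0x0003591e
[18+:2] mode=-1 & 0x3 = 0x3; word=0x000f591e
[20+:6] cnt=14 & 0x3f = 0xe; word=0x00ef591e
[26+:4] prio=6 & 0xf = 0x6; word=0x18ef591e
[30+:2] id=-1 & 0x3 = 0x3; word=0xd8ef591e
word = 0xd8ef591e → little-endian bytes:
  [0]=0x1e  [1]=0x59  [2]=0xef  [3]=0xd8

1e 59 ef d8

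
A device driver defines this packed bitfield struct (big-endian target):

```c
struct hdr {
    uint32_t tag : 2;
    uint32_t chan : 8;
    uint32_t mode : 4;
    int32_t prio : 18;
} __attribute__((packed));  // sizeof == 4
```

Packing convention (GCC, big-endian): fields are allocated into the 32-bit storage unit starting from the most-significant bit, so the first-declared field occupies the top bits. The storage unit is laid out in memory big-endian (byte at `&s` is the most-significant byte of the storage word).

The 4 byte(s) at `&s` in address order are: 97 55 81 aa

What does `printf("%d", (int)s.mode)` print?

5

[0]=0x97 [1]=0x55 [2]=0x81 [3]=0xaa (big-endian) → word 0x975581aa
tag [30+:2] = (word>>30) & 0x3 = 2
chan [22+:8] = (word>>22) & 0xff = 93
mode [18+:4] = (word>>18) & 0xf = 5  ←
prio [0+:18] = (word>>0) & 0x3ffff = 98730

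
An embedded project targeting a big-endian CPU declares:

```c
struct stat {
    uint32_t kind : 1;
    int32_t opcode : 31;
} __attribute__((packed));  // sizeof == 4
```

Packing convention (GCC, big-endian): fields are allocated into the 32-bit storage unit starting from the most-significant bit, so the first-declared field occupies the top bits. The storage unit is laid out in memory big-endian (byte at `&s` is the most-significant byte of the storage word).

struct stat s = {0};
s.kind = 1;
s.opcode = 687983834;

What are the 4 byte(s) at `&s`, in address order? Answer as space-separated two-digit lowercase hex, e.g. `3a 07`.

kind:1 = 1 → 0x1 << 31 → word 0x80000000
opcode:31 = 687983834 → 0x2901ccda << 0 → word 0xa901ccda
word = 0xa901ccda → big-endian bytes:
  [0]=0xa9  [1]=0x01  [2]=0xcc  [3]=0xda

a9 01 cc da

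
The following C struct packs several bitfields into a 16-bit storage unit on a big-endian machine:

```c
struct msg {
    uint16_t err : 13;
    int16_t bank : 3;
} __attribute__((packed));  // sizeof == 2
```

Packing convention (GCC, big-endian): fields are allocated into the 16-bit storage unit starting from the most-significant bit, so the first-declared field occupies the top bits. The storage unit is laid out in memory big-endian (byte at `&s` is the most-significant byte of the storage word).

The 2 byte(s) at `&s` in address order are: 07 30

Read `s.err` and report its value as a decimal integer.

[0]=0x07 [1]=0x30 (big-endian) → word 0x0730
err:13 @ bit 3 → (0x0730>>3)&0x1fff = 0xe6  ←
bank:3 @ bit 0 → (0x0730>>0)&0x7 = 0x0

230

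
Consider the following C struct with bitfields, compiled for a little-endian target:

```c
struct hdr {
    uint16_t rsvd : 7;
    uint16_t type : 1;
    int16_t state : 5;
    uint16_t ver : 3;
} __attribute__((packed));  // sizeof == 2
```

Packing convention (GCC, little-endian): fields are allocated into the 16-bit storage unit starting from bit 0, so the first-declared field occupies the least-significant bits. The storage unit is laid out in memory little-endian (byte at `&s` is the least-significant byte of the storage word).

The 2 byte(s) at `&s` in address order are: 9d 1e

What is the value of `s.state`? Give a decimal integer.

[0]=0x9d [1]=0x1e (little-endian) → word 0x1e9d
rsvd:7 @ bit 0 → (0x1e9d>>0)&0x7f = 0x1d
type:1 @ bit 7 → (0x1e9d>>7)&0x1 = 0x1
state:5 @ bit 8 → (0x1e9d>>8)&0x1f = 0x1e  ←
ver:3 @ bit 13 → (0x1e9d>>13)&0x7 = 0x0
state signed 5b, MSB=1: 30 - 32 = -2

-2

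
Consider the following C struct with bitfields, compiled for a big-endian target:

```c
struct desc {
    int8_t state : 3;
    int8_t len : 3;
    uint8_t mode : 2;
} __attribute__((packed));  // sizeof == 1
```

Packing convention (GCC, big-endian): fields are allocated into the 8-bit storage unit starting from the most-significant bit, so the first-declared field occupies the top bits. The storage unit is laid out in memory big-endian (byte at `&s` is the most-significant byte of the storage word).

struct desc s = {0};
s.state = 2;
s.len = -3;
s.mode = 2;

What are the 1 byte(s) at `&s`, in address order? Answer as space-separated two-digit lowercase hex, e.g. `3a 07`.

56

[5+:3] state=2 & 0x7 = 0x2; word=0x40
[2+:3] len=-3 & 0x7 = 0x5; word=0x54
[0+:2] mode=2 & 0x3 = 0x2; word=0x56
word = 0x56 → big-endian bytes:
  [0]=0x56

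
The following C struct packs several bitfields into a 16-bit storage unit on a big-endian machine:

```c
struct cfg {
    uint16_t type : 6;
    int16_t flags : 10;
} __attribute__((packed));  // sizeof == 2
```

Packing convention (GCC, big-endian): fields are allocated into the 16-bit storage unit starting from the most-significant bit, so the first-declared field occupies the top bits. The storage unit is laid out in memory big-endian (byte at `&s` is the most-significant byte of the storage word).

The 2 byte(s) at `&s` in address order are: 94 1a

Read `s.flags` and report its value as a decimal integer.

26

[0]=0x94 [1]=0x1a (big-endian) → word 0x941a
type [10+:6] = (word>>10) & 0x3f = 37
flags [0+:10] = (word>>0) & 0x3ff = 26  ←
flags signed 10b, MSB=0: value = 26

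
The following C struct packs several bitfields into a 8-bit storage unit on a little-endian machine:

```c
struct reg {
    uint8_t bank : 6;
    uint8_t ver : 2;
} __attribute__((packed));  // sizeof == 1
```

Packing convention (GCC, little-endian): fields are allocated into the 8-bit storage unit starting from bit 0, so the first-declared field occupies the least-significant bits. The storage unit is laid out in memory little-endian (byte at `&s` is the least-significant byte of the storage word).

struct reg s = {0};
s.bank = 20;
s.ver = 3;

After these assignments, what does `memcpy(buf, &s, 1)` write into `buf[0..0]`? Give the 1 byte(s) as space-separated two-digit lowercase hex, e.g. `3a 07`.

bank:6 = 20 → 0x14 << 0 → word 0x14
ver:2 = 3 → 0x3 << 6 → word 0xd4
word = 0xd4 → little-endian bytes:
  [0]=0xd4

d4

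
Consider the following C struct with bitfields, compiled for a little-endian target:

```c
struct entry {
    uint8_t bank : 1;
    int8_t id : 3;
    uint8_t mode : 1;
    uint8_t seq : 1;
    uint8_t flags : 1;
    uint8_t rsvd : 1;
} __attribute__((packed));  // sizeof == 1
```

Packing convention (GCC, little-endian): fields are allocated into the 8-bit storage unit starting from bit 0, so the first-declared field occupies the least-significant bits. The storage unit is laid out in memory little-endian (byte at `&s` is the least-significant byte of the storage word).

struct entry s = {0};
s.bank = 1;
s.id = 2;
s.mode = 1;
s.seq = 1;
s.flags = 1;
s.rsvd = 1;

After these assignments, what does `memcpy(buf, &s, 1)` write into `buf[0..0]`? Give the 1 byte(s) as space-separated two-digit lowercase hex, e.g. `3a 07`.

bank (1b) val=1 bits=0x1 at bit 0: 0x01
id (3b) val=2 bits=0x2 at bit 1: 0x05
mode (1b) val=1 bits=0x1 at bit 4: 0x15
seq (1b) val=1 bits=0x1 at bit 5: 0x35
flags (1b) val=1 bits=0x1 at bit 6: 0x75
rsvd (1b) val=1 bits=0x1 at bit 7: 0xf5
word = 0xf5 → little-endian bytes:
  [0]=0xf5

f5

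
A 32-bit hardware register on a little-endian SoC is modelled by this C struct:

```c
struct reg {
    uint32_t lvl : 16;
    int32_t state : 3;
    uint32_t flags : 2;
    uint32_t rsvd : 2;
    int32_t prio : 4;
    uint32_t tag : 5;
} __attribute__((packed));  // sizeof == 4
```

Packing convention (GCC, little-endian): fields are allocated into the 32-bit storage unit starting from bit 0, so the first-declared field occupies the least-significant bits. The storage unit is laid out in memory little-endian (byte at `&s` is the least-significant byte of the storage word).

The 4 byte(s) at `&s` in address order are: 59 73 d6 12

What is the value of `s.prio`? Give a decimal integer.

[0]=0x59 [1]=0x73 [2]=0xd6 [3]=0x12 (little-endian) → word 0x12d67359
lvl:16 @ bit 0 → (0x12d67359>>0)&0xffff = 0x7359
state:3 @ bit 16 → (0x12d67359>>16)&0x7 = 0x6
flags:2 @ bit 19 → (0x12d67359>>19)&0x3 = 0x2
rsvd:2 @ bit 21 → (0x12d67359>>21)&0x3 = 0x2
prio:4 @ bit 23 → (0x12d67359>>23)&0xf = 0x5  ←
tag:5 @ bit 27 → (0x12d67359>>27)&0x1f = 0x2
prio signed 4b, MSB=0: value = 5

5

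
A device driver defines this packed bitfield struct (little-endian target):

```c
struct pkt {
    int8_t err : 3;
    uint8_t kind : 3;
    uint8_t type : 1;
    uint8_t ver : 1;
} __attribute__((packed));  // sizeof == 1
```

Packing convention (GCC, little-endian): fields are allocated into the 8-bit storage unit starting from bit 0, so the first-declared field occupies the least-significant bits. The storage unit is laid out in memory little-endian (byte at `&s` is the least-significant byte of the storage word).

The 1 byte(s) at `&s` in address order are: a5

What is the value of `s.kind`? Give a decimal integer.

[0]=0xa5 (little-endian) → word 0xa5
err [0+:3] = (word>>0) & 0x7 = 5
kind [3+:3] = (word>>3) & 0x7 = 4  ←
type [6+:1] = (word>>6) & 0x1 = 0
ver [7+:1] = (word>>7) & 0x1 = 1

4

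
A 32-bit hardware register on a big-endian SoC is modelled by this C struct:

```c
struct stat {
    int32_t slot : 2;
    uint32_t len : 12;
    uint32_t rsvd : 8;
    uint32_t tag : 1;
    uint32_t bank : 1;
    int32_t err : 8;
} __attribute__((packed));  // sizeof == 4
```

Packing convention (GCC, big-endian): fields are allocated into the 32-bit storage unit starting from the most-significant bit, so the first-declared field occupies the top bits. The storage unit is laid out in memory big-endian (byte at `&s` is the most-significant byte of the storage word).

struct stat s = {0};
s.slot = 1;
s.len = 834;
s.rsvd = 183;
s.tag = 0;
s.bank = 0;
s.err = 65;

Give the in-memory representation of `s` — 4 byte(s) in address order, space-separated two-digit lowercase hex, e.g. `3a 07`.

[30+:2] slot=1 & 0x3 = 0x1; word=0x40000000
[18+:12] len=834 & 0xfff = 0x342; word=0x4d080000
[10+:8] rsvd=183 & 0xff = 0xb7; word=0x4d0adc00
[9+:1] tag=0 & 0x1 = 0x0; word=0x4d0adc00
[8+:1] bank=0 & 0x1 = 0x0; word=0x4d0adc00
[0+:8] err=65 & 0xff = 0x41; word=0x4d0adc41
word = 0x4d0adc41 → big-endian bytes:
  [0]=0x4d  [1]=0x0a  [2]=0xdc  [3]=0x41

4d 0a dc 41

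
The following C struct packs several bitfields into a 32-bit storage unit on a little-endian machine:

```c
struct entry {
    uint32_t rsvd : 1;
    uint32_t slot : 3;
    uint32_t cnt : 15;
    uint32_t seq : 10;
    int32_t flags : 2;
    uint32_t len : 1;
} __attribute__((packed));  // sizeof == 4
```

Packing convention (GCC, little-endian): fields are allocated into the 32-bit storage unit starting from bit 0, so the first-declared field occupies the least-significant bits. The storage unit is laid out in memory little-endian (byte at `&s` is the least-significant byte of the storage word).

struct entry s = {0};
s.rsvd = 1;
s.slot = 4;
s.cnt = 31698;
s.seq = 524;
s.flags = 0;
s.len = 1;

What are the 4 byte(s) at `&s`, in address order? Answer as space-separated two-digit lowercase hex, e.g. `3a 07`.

29 bd 67 90

rsvd:1 = 1 → 0x1 << 0 → word 0x00000001
slot:3 = 4 → 0x4 << 1 → word 0x00000009
cnt:15 = 31698 → 0x7bd2 << 4 → word 0x0007bd29
seq:10 = 524 → 0x20c << 19 → word 0x1067bd29
flags:2 = 0 → 0x0 << 29 → word 0x1067bd29
len:1 = 1 → 0x1 << 31 → word 0x9067bd29
word = 0x9067bd29 → little-endian bytes:
  [0]=0x29  [1]=0xbd  [2]=0x67  [3]=0x90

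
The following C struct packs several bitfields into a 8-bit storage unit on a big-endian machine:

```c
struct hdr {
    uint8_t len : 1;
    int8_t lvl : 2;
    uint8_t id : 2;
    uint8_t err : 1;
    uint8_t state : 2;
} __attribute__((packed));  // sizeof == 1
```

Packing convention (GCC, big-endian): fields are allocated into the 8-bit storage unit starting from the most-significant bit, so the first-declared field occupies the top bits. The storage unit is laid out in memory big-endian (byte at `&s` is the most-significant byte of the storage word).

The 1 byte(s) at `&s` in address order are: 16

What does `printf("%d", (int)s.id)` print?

[0]=0x16 (big-endian) → word 0x16
len [7+:1] = (word>>7) & 0x1 = 0
lvl [5+:2] = (word>>5) & 0x3 = 0
id [3+:2] = (word>>3) & 0x3 = 2  ←
err [2+:1] = (word>>2) & 0x1 = 1
state [0+:2] = (word>>0) & 0x3 = 2

2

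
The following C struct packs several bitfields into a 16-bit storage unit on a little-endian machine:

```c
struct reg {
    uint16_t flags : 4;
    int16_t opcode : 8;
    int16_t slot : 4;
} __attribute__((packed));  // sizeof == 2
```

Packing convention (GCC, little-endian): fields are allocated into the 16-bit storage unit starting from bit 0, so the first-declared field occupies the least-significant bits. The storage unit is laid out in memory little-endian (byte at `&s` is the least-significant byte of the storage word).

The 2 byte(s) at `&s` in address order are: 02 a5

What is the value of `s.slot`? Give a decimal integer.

-6

[0]=0x02 [1]=0xa5 (little-endian) → word 0xa502
flags [0+:4] = (word>>0) & 0xf = 2
opcode [4+:8] = (word>>4) & 0xff = 80
slot [12+:4] = (word>>12) & 0xf = 10  ←
slot signed 4b, MSB=1: 10 - 16 = -6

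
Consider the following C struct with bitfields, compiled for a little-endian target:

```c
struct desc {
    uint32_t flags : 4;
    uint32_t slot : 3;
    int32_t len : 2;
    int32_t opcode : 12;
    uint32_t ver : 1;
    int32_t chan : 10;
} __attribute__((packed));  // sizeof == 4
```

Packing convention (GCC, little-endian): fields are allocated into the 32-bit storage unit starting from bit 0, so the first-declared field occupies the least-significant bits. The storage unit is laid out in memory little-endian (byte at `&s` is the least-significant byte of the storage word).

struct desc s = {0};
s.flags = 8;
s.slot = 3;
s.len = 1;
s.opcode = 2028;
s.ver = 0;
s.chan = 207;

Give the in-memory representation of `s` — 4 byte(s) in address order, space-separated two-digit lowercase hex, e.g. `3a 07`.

flags:4 = 8 → 0x8 << 0 → word 0x00000008
slot:3 = 3 → 0x3 << 4 → word 0x00000038
len:2 = 1 → 0x1 << 7 → word 0x000000b8
opcode:12 = 2028 → 0x7ec << 9 → word 0x000fd8b8
ver:1 = 0 → 0x0 << 21 → word 0x000fd8b8
chan:10 = 207 → 0xcf << 22 → word 0x33cfd8b8
word = 0x33cfd8b8 → little-endian bytes:
  [0]=0xb8  [1]=0xd8  [2]=0xcf  [3]=0x33

b8 d8 cf 33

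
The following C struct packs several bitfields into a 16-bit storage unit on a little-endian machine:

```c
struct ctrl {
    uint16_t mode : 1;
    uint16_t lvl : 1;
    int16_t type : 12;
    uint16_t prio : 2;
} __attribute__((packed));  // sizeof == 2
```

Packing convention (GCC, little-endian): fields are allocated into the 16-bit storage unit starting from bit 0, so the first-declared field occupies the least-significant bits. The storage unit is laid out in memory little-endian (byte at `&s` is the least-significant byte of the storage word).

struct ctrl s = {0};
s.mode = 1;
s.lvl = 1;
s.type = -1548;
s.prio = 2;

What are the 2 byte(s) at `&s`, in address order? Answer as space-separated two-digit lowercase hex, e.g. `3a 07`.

d3 a7

mode:1 = 1 → 0x1 << 0 → word 0x0001
lvl:1 = 1 → 0x1 << 1 → word 0x0003
type:12 = -1548 → 0x9f4 << 2 → word 0x27d3
prio:2 = 2 → 0x2 << 14 → word 0xa7d3
word = 0xa7d3 → little-endian bytes:
  [0]=0xd3  [1]=0xa7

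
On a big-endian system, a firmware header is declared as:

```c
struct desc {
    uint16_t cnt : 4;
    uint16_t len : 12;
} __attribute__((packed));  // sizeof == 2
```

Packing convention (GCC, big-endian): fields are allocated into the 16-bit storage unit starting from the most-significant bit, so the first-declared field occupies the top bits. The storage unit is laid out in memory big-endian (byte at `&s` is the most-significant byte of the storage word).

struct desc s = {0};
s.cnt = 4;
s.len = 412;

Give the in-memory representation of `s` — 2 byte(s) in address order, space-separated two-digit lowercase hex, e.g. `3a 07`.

41 9c

cnt:4 = 4 → 0x4 << 12 → word 0x4000
len:12 = 412 → 0x19c << 0 → word 0x419c
word = 0x419c → big-endian bytes:
  [0]=0x41  [1]=0x9c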